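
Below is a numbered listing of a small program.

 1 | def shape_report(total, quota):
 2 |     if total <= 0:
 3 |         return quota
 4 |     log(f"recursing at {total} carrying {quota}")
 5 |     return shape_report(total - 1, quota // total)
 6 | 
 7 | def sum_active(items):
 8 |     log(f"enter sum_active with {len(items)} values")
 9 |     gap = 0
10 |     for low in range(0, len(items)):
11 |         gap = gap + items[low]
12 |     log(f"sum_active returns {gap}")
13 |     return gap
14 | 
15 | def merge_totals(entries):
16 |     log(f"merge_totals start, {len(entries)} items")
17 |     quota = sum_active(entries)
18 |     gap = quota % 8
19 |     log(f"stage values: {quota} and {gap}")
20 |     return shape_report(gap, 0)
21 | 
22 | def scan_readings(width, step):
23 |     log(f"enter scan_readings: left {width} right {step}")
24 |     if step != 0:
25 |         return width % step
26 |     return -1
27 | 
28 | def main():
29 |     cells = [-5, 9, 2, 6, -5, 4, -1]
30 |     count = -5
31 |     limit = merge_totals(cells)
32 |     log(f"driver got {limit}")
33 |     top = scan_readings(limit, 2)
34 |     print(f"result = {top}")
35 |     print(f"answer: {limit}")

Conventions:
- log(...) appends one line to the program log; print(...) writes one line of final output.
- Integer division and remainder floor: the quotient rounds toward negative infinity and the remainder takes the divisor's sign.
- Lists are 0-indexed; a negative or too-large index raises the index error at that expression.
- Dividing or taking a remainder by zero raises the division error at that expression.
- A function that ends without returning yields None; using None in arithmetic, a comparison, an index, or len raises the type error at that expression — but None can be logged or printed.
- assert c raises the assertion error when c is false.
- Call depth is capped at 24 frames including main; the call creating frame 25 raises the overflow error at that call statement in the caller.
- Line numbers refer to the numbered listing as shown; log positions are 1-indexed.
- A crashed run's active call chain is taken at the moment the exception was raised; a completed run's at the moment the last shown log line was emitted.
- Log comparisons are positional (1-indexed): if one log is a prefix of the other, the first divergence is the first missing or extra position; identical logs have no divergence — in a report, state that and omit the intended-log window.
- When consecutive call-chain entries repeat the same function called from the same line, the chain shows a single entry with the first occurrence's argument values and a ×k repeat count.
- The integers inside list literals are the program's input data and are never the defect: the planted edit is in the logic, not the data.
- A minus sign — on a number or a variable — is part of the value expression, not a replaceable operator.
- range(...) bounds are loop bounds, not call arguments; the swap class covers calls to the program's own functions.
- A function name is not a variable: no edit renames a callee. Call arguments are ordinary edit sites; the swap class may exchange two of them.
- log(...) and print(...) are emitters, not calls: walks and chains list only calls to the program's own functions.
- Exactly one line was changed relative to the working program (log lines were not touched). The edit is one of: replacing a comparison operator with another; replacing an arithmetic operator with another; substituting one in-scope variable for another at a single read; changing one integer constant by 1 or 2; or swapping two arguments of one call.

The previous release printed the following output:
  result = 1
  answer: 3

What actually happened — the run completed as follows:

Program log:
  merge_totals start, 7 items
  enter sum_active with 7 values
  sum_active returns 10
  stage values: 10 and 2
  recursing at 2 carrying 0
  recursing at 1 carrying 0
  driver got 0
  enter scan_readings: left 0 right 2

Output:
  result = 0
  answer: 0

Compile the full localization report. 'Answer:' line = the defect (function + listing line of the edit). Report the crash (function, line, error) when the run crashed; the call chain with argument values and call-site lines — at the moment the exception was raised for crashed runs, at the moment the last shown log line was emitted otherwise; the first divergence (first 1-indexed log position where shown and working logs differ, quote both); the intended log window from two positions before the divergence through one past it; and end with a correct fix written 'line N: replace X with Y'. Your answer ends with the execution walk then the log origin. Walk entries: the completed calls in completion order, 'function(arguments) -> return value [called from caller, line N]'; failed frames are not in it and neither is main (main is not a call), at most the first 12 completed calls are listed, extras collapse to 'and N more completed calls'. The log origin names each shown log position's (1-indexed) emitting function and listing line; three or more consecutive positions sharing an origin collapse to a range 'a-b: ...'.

Answer: the defect is in shape_report at line 5.
The tell: Everything matches until log position 6, which reads 'recursing at 1 carrying 0' in place of 'recursing at 1 carrying 2'.
Call chain: main -> scan_readings(0, 2) (called at line 33).
First divergence: position 6; shown 'recursing at 1 carrying 0' vs intended 'recursing at 1 carrying 2'.
Intended log window:
  4: stage values: 10 and 2
  5: recursing at 2 carrying 0
  6: recursing at 1 carrying 2
  7: driver got 3
Execution walk:
  sum_active([-5, 9, 2, 6, -5, 4, -1]) -> 10  [called from merge_totals, line 17]
  shape_report(0, 0) -> 0  [called from shape_report, line 5]
  shape_report(1, 0) -> 0  [called from shape_report, line 5]
  shape_report(2, 0) -> 0  [called from merge_totals, line 20]
  merge_totals([-5, 9, 2, 6, -5, 4, -1]) -> 0  [called from main, line 31]
  scan_readings(0, 2) -> 0  [called from main, line 33]
Origin of each log line:
  1 — merge_totals, line 16
  2 — sum_active, line 8
  3 — sum_active, line 12
  4 — merge_totals, line 19
  5 — shape_report, line 4
  6 — shape_report, line 4
  7 — main, line 32
  8 — scan_readings, line 23
A correct fix: line 5: replace `//` with `+`.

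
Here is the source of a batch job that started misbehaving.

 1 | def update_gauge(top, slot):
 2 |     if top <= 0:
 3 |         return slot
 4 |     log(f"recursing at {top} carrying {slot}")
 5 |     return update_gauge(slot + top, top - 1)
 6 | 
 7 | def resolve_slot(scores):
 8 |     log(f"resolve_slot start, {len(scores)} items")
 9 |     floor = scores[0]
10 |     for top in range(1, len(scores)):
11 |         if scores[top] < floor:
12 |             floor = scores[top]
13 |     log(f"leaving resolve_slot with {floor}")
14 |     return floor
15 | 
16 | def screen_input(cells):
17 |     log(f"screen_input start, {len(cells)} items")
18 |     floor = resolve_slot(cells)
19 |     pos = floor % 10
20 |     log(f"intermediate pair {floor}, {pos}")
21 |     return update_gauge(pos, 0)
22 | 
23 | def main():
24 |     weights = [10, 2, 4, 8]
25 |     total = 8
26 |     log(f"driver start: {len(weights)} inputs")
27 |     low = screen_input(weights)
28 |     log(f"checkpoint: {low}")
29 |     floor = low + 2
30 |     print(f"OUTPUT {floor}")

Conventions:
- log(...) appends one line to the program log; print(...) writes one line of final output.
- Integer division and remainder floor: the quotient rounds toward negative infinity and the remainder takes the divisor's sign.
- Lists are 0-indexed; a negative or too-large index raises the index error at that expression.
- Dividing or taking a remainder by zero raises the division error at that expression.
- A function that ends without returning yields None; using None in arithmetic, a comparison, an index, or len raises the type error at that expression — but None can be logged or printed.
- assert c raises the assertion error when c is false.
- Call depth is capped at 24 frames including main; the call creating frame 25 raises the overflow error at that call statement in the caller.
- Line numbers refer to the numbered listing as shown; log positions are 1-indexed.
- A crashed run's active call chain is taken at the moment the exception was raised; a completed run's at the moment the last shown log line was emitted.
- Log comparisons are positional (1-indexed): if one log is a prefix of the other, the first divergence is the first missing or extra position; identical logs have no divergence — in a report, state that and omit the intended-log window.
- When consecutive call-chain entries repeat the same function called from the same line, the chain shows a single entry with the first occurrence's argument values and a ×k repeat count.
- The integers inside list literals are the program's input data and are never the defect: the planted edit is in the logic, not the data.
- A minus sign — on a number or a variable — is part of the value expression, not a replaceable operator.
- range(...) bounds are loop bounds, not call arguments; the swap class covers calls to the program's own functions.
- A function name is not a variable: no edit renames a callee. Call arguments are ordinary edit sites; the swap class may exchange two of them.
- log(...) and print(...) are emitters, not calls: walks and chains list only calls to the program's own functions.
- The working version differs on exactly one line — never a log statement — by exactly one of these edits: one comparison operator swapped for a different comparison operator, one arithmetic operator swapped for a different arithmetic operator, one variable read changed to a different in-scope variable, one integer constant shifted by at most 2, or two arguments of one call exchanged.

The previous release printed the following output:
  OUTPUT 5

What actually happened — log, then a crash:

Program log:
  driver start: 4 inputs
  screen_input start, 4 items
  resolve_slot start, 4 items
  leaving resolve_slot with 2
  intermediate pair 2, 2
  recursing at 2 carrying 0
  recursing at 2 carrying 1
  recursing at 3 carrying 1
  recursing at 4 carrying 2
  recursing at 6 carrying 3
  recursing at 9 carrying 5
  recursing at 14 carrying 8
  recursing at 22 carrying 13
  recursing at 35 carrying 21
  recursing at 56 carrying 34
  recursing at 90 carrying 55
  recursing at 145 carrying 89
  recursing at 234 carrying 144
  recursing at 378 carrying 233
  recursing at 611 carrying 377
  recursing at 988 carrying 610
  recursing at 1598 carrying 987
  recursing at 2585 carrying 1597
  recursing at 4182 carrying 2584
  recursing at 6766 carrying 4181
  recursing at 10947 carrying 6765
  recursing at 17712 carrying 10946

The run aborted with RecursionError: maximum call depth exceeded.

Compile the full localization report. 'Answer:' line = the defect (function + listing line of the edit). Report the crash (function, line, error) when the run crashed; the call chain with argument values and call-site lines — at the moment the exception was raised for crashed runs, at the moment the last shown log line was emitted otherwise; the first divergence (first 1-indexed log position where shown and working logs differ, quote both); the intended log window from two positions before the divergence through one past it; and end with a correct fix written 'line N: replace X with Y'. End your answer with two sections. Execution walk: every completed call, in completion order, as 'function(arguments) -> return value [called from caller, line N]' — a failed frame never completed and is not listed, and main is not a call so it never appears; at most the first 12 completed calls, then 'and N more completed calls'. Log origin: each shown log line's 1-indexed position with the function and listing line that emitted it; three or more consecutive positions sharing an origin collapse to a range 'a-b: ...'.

Answer: the defect is in update_gauge at line 5.
The tell: Everything matches until log position 7, which reads 'recursing at 2 carrying 1' in place of 'recursing at 1 carrying 2'.
Crash: update_gauge, line 5, RecursionError.
Call chain: main -> screen_input([10, 2, 4, 8]) (called at line 27) -> update_gauge(2, 0) (called at line 21) -> update_gauge(2, 1) (called at line 5) ×21.
First divergence: position 7 — shown 'recursing at 2 carrying 1', intended 'recursing at 1 carrying 2'.
Intended log window:
  5: intermediate pair 2, 2
  6: recursing at 2 carrying 0
  7: recursing at 1 carrying 2
  8: checkpoint: 3
Execution walk:
  resolve_slot([10, 2, 4, 8]) -> 2  [called from screen_input, line 18]
Log origin:
  1: emitted by main (line 26)
  2: emitted by screen_input (line 17)
  3: emitted by resolve_slot (line 8)
  4: emitted by resolve_slot (line 13)
  5: emitted by screen_input (line 20)
  6-27: emitted by update_gauge (line 4)
A correct fix: line 5: replace `update_gauge(slot + top, top - 1)` with `update_gauge(top - 1, slot + top)`.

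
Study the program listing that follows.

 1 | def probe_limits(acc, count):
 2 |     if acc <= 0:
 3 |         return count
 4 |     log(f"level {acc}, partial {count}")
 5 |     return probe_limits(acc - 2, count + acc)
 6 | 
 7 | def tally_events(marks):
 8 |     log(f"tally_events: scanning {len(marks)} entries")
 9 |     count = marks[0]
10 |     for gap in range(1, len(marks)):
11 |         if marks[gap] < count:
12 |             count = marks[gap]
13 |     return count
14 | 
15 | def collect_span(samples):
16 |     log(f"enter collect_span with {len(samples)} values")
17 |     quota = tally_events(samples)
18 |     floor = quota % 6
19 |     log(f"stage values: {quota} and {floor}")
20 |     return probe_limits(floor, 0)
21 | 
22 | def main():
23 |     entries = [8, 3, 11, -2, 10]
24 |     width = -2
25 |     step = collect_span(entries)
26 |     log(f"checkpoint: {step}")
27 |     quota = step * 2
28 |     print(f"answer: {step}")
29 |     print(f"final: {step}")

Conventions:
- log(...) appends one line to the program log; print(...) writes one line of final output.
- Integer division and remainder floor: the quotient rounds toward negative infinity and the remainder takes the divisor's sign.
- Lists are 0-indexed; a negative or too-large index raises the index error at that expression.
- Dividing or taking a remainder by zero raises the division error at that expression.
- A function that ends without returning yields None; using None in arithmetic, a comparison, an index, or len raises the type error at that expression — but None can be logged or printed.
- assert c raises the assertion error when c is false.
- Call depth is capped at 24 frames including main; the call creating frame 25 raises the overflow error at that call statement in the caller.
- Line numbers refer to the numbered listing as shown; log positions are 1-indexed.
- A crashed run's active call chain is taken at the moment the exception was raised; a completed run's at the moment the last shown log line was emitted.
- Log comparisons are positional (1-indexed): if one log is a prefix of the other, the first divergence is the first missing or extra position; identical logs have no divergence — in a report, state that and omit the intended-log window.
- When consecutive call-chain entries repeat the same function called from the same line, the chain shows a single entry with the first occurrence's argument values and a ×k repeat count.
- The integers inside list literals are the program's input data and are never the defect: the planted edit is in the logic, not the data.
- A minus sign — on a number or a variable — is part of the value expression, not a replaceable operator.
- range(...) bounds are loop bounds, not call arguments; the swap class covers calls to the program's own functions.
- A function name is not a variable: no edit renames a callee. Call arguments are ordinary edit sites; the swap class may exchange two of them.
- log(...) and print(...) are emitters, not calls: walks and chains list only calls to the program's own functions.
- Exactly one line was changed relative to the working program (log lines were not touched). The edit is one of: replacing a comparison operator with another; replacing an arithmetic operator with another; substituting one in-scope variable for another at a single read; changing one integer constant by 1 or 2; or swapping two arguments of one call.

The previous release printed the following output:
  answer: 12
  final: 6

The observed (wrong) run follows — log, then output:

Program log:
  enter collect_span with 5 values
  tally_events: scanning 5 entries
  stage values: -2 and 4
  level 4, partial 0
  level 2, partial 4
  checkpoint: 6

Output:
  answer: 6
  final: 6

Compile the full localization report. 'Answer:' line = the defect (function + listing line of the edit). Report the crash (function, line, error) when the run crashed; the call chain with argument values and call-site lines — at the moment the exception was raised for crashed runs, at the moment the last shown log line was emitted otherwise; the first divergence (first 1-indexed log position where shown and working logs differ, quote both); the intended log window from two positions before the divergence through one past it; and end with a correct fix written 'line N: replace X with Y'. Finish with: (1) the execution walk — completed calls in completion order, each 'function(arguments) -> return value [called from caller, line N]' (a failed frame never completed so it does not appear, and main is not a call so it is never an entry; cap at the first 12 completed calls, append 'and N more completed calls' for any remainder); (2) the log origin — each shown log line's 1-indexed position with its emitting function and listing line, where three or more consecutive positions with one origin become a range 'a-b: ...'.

Answer: the defect is in main at line 28.
The tell: Log streams are identical — the defect surfaces only in the printed output.
Call chain: main.
First divergence: none (the log streams are identical).
Execution walk:
  tally_events([8, 3, 11, -2, 10]) -> -2  [called from collect_span, line 17]
  probe_limits(0, 6) -> 6  [called from probe_limits, line 5]
  probe_limits(2, 4) -> 6  [called from probe_limits, line 5]
  probe_limits(4, 0) -> 6  [called from collect_span, line 20]
  collect_span([8, 3, 11, -2, 10]) -> 6  [called from main, line 25]
Log line origins:
  1 — collect_span, line 16
  2 — tally_events, line 8
  3 — collect_span, line 19
  4 — probe_limits, line 4
  5 — probe_limits, line 4
  6 — main, line 26
A correct fix: line 28: replace `step` with `quota`.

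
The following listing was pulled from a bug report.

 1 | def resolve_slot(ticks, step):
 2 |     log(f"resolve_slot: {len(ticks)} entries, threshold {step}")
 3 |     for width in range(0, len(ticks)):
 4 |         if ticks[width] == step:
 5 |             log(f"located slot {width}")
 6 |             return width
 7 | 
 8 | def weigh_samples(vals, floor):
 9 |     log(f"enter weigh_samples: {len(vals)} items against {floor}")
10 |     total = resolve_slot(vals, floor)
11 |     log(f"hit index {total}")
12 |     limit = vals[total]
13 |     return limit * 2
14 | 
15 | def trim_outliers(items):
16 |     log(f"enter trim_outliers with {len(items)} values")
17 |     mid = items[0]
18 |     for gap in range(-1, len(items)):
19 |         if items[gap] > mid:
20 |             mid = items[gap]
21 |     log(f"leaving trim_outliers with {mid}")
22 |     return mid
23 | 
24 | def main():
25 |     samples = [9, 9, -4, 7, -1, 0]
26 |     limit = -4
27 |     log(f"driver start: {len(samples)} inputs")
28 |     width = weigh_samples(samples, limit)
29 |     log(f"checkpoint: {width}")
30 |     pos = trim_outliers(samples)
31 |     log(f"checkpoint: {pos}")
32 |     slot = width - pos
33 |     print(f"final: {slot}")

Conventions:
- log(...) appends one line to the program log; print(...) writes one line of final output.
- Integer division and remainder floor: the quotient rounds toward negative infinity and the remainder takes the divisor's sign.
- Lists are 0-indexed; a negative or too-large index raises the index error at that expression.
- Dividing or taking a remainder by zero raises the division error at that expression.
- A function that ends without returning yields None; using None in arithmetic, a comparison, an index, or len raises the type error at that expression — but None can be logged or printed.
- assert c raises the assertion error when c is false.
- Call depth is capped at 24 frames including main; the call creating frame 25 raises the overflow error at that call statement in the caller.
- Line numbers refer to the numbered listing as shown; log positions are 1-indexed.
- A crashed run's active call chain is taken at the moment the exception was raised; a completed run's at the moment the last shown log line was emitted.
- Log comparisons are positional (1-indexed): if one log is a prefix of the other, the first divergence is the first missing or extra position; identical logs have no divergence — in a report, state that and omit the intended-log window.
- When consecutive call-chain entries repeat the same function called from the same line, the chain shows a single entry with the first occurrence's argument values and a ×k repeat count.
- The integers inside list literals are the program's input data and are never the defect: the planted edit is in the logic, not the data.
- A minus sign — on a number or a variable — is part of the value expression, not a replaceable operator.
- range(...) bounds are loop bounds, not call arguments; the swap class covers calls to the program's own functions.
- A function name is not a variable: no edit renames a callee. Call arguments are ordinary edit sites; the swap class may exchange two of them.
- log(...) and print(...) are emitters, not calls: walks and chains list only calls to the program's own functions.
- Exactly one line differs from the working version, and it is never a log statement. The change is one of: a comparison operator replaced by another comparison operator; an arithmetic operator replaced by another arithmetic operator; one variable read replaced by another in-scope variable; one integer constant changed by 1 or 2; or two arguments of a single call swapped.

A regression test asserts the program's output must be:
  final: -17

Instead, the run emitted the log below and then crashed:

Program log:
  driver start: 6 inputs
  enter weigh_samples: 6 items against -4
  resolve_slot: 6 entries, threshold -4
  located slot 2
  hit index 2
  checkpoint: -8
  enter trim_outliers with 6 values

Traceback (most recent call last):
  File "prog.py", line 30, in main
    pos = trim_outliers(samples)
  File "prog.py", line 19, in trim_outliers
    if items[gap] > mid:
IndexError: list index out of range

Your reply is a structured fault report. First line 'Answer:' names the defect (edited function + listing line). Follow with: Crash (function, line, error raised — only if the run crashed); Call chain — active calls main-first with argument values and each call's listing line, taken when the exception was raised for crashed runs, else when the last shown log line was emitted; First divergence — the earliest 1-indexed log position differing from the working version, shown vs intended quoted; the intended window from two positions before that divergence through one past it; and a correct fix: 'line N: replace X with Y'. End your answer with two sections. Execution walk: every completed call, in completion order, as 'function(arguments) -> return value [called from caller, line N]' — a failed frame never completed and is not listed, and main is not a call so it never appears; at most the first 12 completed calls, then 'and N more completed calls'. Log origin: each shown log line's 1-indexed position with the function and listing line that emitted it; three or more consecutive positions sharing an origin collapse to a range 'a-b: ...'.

Answer: the defect is in trim_outliers at line 18.
Core observation: The faulty run's log stops after 7 lines; the working version's next line would be 'leaving trim_outliers with 9'.
Crash: trim_outliers, line 19, IndexError.
Call chain: main -> trim_outliers([9, 9, -4, 7, -1, 0]) (called at line 30).
First divergence: position 8 (shown log ended at 7 lines; the working version continues: 'leaving trim_outliers with 9').
Intended log window:
  6: checkpoint: -8
  7: enter trim_outliers with 6 values
  8: leaving trim_outliers with 9
  9: checkpoint: 9
Execution walk:
  resolve_slot([9, 9, -4, 7, -1, 0], -4) -> 2  [called from weigh_samples, line 10]
  weigh_samples([9, 9, -4, 7, -1, 0], -4) -> -8  [called from main, line 28]
Log origin:
  1: emitted by main (line 27)
  2: emitted by weigh_samples (line 9)
  3: emitted by resolve_slot (line 2)
  4: emitted by resolve_slot (line 5)
  5: emitted by weigh_samples (line 11)
  6: emitted by main (line 29)
  7: emitted by trim_outliers (line 16)
A correct fix: line 18: replace `-1` with `1`.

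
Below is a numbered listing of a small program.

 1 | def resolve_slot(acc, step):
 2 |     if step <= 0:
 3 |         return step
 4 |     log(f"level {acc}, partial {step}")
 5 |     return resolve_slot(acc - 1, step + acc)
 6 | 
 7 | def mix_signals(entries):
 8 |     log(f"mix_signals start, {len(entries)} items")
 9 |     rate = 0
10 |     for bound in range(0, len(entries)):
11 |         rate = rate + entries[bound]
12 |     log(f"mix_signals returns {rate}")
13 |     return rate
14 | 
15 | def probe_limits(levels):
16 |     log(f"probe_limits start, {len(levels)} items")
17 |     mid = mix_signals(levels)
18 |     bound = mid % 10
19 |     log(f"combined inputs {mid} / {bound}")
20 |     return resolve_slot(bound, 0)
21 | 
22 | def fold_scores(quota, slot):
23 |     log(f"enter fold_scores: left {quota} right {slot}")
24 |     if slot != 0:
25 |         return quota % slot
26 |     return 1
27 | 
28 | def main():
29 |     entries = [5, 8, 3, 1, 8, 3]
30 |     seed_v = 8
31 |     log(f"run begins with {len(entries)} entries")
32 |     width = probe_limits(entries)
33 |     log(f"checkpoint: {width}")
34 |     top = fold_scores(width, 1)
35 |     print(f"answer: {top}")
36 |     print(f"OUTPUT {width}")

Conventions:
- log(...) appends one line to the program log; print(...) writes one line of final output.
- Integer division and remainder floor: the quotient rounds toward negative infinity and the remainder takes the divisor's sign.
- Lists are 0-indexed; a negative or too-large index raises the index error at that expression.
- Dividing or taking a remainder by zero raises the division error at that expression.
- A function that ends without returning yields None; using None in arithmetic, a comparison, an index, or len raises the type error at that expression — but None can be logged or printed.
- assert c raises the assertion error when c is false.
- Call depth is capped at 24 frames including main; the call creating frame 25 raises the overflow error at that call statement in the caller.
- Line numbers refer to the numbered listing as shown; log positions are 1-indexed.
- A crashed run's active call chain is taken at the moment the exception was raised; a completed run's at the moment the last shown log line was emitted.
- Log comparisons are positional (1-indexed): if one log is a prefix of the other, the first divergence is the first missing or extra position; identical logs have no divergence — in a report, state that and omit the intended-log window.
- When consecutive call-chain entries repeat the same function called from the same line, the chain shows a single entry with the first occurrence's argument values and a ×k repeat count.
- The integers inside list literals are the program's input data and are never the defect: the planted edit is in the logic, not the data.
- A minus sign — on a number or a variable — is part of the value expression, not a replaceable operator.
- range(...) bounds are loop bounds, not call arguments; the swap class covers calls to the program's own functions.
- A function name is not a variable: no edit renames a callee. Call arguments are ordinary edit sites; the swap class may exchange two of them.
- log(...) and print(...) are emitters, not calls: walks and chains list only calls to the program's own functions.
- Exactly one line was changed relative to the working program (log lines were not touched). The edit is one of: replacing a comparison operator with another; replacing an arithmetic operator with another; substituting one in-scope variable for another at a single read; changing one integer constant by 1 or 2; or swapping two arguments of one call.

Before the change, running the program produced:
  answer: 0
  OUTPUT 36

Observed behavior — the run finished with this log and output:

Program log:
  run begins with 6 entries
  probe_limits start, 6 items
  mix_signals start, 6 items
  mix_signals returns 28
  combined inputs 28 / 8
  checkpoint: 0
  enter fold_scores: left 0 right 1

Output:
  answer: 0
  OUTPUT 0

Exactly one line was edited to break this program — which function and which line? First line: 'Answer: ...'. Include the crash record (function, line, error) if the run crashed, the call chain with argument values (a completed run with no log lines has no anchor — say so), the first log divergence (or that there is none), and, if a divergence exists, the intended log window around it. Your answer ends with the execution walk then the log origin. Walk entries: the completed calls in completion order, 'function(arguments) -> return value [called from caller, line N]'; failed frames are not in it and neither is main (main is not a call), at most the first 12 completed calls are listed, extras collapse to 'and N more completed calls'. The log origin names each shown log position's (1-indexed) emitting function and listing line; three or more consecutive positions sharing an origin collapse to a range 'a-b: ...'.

Answer: the defect is in resolve_slot at line 2.
Core observation: The log first diverges at position 6: the faulty run prints 'checkpoint: 0' where the working version prints 'level 8, partial 0'.
Call chain: main -> fold_scores(0, 1) (called at line 34).
First divergence: at position 6 the run shows 'checkpoint: 0' where the working version logs 'level 8, partial 0'.
Intended log window:
  4: mix_signals returns 28
  5: combined inputs 28 / 8
  6: level 8, partial 0
  7: level 7, partial 8
Execution walk:
  mix_signals([5, 8, 3, 1, 8, 3]) -> 28  [called from probe_limits, line 17]
  resolve_slot(8, 0) -> 0  [called from probe_limits, line 20]
  probe_limits([5, 8, 3, 1, 8, 3]) -> 0  [called from main, line 32]
  fold_scores(0, 1) -> 0  [called from main, line 34]
Origin of each log line:
  1 — main, line 31
  2 — probe_limits, line 16
  3 — mix_signals, line 8
  4 — mix_signals, line 12
  5 — probe_limits, line 19
  6 — main, line 33
  7 — fold_scores, line 23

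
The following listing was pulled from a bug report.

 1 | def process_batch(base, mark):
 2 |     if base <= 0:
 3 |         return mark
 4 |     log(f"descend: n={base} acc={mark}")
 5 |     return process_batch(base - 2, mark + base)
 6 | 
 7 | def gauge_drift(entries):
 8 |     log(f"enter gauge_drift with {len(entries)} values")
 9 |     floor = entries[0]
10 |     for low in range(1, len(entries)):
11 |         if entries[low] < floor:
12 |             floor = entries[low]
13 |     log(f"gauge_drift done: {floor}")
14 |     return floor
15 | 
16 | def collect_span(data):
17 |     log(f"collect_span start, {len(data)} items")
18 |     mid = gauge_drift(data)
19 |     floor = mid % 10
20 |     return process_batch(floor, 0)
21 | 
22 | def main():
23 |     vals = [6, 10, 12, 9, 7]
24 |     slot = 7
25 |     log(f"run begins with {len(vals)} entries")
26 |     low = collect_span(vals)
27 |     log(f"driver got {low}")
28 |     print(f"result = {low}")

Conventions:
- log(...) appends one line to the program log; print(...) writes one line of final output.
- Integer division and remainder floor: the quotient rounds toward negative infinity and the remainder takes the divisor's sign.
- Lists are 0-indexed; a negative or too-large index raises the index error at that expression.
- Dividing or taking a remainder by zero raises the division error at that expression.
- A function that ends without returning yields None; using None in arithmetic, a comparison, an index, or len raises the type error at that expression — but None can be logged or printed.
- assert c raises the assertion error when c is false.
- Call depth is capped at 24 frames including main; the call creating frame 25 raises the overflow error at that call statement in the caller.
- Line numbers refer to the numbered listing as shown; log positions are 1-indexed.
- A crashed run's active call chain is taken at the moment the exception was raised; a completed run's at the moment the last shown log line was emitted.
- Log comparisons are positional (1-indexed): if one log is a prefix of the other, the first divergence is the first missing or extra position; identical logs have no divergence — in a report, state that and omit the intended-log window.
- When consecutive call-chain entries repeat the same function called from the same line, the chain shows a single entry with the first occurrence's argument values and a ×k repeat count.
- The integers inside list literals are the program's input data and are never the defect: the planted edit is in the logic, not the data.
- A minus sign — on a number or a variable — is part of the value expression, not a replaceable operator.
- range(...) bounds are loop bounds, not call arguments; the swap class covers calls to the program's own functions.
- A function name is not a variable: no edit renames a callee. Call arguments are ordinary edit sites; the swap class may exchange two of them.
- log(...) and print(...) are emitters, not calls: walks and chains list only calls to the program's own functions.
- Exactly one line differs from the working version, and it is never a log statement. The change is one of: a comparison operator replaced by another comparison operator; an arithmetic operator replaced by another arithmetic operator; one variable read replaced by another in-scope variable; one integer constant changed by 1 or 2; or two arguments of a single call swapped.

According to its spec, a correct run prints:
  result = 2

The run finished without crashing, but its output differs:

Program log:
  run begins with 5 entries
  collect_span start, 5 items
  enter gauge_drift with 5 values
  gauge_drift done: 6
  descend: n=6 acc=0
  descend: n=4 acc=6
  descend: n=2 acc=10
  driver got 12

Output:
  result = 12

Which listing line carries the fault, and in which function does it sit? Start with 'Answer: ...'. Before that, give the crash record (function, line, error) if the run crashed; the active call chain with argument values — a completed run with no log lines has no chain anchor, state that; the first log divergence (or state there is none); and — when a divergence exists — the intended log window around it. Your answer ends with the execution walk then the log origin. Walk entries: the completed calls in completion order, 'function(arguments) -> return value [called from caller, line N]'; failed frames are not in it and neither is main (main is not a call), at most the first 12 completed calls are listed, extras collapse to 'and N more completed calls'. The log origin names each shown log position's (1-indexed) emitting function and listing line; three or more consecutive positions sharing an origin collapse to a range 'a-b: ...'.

Answer: the defect is in gauge_drift at line 11.
Core observation: At log position 4 the runs split — shown 'gauge_drift done: 6', but the working version logs 'gauge_drift done: 12'.
Call chain: main.
First divergence: position 4 — the shown line 'gauge_drift done: 6' should read 'gauge_drift done: 12'.
Intended log window:
  2: collect_span start, 5 items
  3: enter gauge_drift with 5 values
  4: gauge_drift done: 12
  5: descend: n=2 acc=0
Execution walk:
  gauge_drift([6, 10, 12, 9, 7]) -> 6  [called from collect_span, line 18]
  process_batch(0, 12) -> 12  [called from process_batch, line 5]
  process_batch(2, 10) -> 12  [called from process_batch, line 5]
  process_batch(4, 6) -> 12  [called from process_batch, line 5]
  process_batch(6, 0) -> 12  [called from collect_span, line 20]
  collect_span([6, 10, 12, 9, 7]) -> 12  [called from main, line 26]
Log origins:
  1: logged in main at line 25
  2: logged in collect_span at line 17
  3: logged in gauge_drift at line 8
  4: logged in gauge_drift at line 13
  5-7: logged in process_batch at line 4
  8: logged in main at line 27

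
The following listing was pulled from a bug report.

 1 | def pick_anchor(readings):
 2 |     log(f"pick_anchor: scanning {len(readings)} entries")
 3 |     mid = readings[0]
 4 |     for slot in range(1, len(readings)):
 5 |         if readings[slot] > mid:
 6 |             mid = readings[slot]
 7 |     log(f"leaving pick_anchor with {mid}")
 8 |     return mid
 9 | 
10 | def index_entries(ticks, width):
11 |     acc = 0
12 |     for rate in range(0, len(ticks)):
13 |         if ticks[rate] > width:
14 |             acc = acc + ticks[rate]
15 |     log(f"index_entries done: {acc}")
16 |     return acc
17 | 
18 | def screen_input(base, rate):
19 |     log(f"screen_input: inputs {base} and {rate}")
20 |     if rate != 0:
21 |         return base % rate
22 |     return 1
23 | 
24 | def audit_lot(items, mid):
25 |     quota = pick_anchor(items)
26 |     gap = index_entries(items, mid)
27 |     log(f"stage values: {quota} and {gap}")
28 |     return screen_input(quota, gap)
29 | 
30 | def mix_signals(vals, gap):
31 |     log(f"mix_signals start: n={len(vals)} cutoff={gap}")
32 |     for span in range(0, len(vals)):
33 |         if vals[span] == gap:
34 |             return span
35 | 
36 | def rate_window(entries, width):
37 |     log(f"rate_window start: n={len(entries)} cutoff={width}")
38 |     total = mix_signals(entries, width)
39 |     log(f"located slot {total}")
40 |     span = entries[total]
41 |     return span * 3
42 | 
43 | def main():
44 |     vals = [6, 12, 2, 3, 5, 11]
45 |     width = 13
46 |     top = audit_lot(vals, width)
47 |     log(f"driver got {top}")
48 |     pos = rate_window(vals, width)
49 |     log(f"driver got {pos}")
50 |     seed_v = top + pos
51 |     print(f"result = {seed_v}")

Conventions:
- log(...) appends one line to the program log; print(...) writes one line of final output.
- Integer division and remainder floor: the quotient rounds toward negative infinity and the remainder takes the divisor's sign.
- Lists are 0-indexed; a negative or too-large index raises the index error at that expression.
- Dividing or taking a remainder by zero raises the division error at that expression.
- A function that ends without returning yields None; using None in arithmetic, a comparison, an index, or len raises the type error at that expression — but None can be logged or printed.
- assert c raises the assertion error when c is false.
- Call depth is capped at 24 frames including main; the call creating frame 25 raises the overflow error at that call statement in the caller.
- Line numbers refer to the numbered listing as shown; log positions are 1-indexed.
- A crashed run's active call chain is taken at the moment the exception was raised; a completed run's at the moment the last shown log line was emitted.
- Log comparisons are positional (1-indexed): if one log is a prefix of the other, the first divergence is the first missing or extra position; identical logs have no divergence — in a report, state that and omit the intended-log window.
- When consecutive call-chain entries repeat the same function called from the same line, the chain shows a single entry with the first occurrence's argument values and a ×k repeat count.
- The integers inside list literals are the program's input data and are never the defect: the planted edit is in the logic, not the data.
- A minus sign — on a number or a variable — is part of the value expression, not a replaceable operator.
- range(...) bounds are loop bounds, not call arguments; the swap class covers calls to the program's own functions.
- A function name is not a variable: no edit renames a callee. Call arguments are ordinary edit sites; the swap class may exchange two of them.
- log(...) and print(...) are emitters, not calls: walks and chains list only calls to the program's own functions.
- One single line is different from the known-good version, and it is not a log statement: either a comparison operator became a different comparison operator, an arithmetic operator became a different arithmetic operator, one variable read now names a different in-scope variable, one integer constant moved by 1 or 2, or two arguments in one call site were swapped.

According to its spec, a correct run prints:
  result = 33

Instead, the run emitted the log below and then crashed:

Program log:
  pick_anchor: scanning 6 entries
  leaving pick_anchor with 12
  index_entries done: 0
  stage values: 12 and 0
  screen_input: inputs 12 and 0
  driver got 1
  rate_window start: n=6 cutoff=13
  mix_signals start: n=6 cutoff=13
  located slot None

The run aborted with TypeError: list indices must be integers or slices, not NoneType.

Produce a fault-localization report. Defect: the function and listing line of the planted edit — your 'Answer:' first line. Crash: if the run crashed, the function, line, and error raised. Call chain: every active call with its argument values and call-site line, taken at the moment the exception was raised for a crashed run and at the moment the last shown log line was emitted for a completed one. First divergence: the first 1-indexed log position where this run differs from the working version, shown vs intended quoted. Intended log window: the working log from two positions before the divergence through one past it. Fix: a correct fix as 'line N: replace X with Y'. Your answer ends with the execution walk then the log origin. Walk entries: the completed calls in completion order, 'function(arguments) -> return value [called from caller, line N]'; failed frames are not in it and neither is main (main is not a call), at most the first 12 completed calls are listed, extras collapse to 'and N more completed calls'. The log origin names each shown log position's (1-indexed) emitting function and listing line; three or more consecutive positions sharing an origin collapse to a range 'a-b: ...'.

Answer: the defect is in main at line 45.
The tell: At log position 3 the runs split — shown 'index_entries done: 0', but the working version logs 'index_entries done: 12'.
Crash: rate_window, line 40, TypeError.
Call chain: main -> rate_window([6, 12, 2, 3, 5, 11], 13) (called at line 48).
First divergence: position 3; shown 'index_entries done: 0' vs intended 'index_entries done: 12'.
Intended log window:
  1: pick_anchor: scanning 6 entries
  2: leaving pick_anchor with 12
  3: index_entries done: 12
  4: stage values: 12 and 12
Execution walk:
  pick_anchor([6, 12, 2, 3, 5, 11]) -> 12  [called from audit_lot, line 25]
  index_entries([6, 12, 2, 3, 5, 11], 13) -> 0  [called from audit_lot, line 26]
  screen_input(12, 0) -> 1  [called from audit_lot, line 28]
  audit_lot([6, 12, 2, 3, 5, 11], 13) -> 1  [called from main, line 46]
  mix_signals([6, 12, 2, 3, 5, 11], 13) -> None  [called from rate_window, line 38]
Log origins:
  1: emitted by pick_anchor (line 2)
  2: emitted by pick_anchor (line 7)
  3: emitted by index_entries (line 15)
  4: emitted by audit_lot (line 27)
  5: emitted by screen_input (line 19)
  6: emitted by main (line 47)
  7: emitted by rate_window (line 37)
  8: emitted by mix_signals (line 31)
  9: emitted by rate_window (line 39)
A correct fix: line 45: replace `13` with `11`.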